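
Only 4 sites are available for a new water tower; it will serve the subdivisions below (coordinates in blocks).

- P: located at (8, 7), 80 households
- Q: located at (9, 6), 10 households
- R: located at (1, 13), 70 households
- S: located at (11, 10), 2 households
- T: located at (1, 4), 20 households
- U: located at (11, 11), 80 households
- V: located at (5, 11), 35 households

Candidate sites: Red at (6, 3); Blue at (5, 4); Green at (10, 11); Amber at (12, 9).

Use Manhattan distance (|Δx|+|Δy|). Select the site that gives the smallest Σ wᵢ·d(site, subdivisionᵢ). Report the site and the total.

Green, total 1889 blocks

Total weighted distance at each candidate:
  Red (6, 3): total = 3089
  Blue (5, 4): total = 2839
  Green (10, 11): total = 1889
  Amber (12, 9): total = 2469
Minimum is at Green with total 1889 blocks.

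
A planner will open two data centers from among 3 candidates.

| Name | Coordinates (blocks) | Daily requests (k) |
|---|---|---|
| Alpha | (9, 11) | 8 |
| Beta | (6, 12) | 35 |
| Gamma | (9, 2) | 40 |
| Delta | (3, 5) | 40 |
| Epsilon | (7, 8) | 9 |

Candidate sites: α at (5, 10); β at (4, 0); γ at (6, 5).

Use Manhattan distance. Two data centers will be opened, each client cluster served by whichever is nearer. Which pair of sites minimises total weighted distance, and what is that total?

{α, γ}, total 541

Evaluate every pair (each demand assigned to the nearer of the two):
  {α, γ}: total = 541
  {α, β}: total = 701
  {β, γ}: total = 713
Best pair: {α, γ} with total 541.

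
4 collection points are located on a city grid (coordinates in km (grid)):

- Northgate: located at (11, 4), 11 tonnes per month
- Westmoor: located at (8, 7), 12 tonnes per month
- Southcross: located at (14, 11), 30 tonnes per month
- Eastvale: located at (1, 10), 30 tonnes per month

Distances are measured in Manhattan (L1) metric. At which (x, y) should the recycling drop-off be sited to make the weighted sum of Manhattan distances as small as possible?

(8, 10)

Manhattan distance separates: Σwᵢ(|x−xᵢ|+|y−yᵢ|) = Σwᵢ|x−xᵢ| + Σwᵢ|y−yᵢ|, so x and y are optimised independently as 1-D weighted medians.
Total weight W = 83; half = 41.5.
x-coordinate, sorted with cumulative weight:
  x=1 (Eastvale, w=30) cum 30
  x=8 (Westmoor, w=12) cum 42  ← median
  x=11 (Northgate, w=11) cum 53
  x=14 (Southcross, w=30) cum 83
⇒ x* = 8
y-coordinate, sorted with cumulative weight:
  y=4 (Northgate, w=11) cum 11
  y=7 (Westmoor, w=12) cum 23
  y=10 (Eastvale, w=30) cum 53  ← median
  y=11 (Southcross, w=30) cum 83
⇒ y* = 10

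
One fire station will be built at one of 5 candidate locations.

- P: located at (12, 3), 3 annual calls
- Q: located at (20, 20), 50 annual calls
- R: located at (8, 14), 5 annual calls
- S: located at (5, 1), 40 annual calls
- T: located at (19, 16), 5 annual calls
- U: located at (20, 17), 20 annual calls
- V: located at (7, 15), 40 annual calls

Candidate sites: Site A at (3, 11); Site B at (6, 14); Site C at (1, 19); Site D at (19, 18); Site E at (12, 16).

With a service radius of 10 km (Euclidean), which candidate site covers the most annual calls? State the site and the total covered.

Site E, covering 120

Coverage radius r = 10 km; a point is covered iff (Δx)²+(Δy)² ≤ 10² = 100.
  Site A (3, 11): covers {R, V} → 45
  Site B (6, 14): covers {R, V} → 45
  Site C (1, 19): covers {R, V} → 45
  Site D (19, 18): covers {Q, T, U} → 75
  Site E (12, 16): covers {Q, R, T, U, V} → 120
Maximum coverage at Site E: 120 annual calls.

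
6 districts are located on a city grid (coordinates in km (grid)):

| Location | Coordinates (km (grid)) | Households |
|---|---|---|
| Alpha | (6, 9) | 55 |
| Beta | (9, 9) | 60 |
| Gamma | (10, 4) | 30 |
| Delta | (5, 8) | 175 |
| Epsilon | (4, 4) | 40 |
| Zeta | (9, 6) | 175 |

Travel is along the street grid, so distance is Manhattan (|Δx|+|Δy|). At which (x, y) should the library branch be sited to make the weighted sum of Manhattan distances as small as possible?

Manhattan distance separates: Σwᵢ(|x−xᵢ|+|y−yᵢ|) = Σwᵢ|x−xᵢ| + Σwᵢ|y−yᵢ|, so x and y are optimised independently as 1-D weighted medians.
Total weight W = 535; half = 267.5.
x-coordinate, sorted with cumulative weight:
  x=4 (Epsilon, w=40) cum 40
  x=5 (Delta, w=175) cum 215
  x=6 (Alpha, w=55) cum 270  ← median
  x=9 (Beta, w=60) cum 330
  x=9 (Zeta, w=175) cum 505
  x=10 (Gamma, w=30) cum 535
⇒ x* = 6
y-coordinate, sorted with cumulative weight:
  y=4 (Gamma, w=30) cum 30
  y=4 (Epsilon, w=40) cum 70
  y=6 (Zeta, w=175) cum 245
  y=8 (Delta, w=175) cum 420  ← median
  y=9 (Alpha, w=55) cum 475
  y=9 (Beta, w=60) cum 535
⇒ y* = 8

(6, 8)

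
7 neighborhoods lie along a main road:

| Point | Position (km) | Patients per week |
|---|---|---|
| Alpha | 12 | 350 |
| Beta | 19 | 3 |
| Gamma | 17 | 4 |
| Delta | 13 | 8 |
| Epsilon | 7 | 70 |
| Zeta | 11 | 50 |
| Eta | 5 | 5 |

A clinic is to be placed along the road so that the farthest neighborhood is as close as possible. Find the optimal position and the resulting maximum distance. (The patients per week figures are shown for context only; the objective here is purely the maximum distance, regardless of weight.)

location 12, max distance 7

The 1-center on a line is the midpoint of the two extreme points: leftmost at 5, rightmost at 19.
Optimal location = (5 + 19)/2 = 12; maximum distance = (19 − 5)/2 = 7.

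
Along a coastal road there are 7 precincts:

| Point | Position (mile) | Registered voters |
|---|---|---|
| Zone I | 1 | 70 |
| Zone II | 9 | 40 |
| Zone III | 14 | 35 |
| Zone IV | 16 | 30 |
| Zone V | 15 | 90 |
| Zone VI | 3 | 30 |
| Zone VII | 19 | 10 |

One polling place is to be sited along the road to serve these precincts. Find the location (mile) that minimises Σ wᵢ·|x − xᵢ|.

For a sum of weighted absolute distances on a line, the optimum is the weighted median (not the mean). Total weight W = 305; half-weight = 152.5.
Sort by position and accumulate weight:
  mile 1 (Zone I, w=70) → cum 70
  mile 3 (Zone VI, w=30) → cum 100
  mile 9 (Zone II, w=40) → cum 140
  mile 14 (Zone III, w=35) → cum 175  ≥ 152.5 → median here
  mile 15 (Zone V, w=90) → cum 265
  mile 16 (Zone IV, w=30) → cum 295
  mile 19 (Zone VII, w=10) → cum 305
Optimal location: mile 14.

x = 14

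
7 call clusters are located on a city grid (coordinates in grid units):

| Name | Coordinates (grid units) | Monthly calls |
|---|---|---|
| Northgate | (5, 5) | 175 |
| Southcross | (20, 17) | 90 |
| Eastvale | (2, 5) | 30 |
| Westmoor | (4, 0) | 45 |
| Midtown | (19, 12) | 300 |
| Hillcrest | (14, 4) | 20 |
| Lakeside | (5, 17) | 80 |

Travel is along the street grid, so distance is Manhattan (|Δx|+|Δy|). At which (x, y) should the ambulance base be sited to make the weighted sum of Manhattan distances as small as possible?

Manhattan distance separates: Σwᵢ(|x−xᵢ|+|y−yᵢ|) = Σwᵢ|x−xᵢ| + Σwᵢ|y−yᵢ|, so x and y are optimised independently as 1-D weighted medians.
Total weight W = 740; half = 370.
x-coordinate, sorted with cumulative weight:
  x=2 (Eastvale, w=30) cum 30
  x=4 (Westmoor, w=45) cum 75
  x=5 (Northgate, w=175) cum 250
  x=5 (Lakeside, w=80) cum 330
  x=14 (Hillcrest, w=20) cum 350
  x=19 (Midtown, w=300) cum 650  ← median
  x=20 (Southcross, w=90) cum 740
⇒ x* = 19
y-coordinate, sorted with cumulative weight:
  y=0 (Westmoor, w=45) cum 45
  y=4 (Hillcrest, w=20) cum 65
  y=5 (Northgate, w=175) cum 240
  y=5 (Eastvale, w=30) cum 270
  y=12 (Midtown, w=300) cum 570  ← median
  y=17 (Southcross, w=90) cum 660
  y=17 (Lakeside, w=80) cum 740
⇒ y* = 12

(19, 12)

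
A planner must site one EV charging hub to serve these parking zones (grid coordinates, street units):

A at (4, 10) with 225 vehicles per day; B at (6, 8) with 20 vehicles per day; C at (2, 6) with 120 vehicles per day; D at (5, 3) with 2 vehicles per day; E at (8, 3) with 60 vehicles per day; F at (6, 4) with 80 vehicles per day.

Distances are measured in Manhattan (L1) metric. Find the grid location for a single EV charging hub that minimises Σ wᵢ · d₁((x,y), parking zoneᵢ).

(4, 6)

Manhattan distance separates: Σwᵢ(|x−xᵢ|+|y−yᵢ|) = Σwᵢ|x−xᵢ| + Σwᵢ|y−yᵢ|, so x and y are optimised independently as 1-D weighted medians.
Total weight W = 507; half = 253.5.
x-coordinate, sorted with cumulative weight:
  x=2 (C, w=120) cum 120
  x=4 (A, w=225) cum 345  ← median
  x=5 (D, w=2) cum 347
  x=6 (B, w=20) cum 367
  x=6 (F, w=80) cum 447
  x=8 (E, w=60) cum 507
⇒ x* = 4
y-coordinate, sorted with cumulative weight:
  y=3 (D, w=2) cum 2
  y=3 (E, w=60) cum 62
  y=4 (F, w=80) cum 142
  y=6 (C, w=120) cum 262  ← median
  y=8 (B, w=20) cum 282
  y=10 (A, w=225) cum 507
⇒ y* = 6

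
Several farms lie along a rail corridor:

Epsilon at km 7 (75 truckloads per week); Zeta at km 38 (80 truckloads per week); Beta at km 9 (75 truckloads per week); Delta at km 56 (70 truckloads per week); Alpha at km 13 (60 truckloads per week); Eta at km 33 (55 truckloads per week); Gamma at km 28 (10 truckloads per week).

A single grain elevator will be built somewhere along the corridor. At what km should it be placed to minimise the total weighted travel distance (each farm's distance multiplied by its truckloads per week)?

x = 28

For a sum of weighted absolute distances on a line, the optimum is the weighted median (not the mean). Total weight W = 425; half-weight = 212.5.
Sort by position and accumulate weight:
  km 7 (Epsilon, w=75) → cum 75
  km 9 (Beta, w=75) → cum 150
  km 13 (Alpha, w=60) → cum 210
  km 28 (Gamma, w=10) → cum 220  ≥ 212.5 → median here
  km 33 (Eta, w=55) → cum 275
  km 38 (Zeta, w=80) → cum 355
  km 56 (Delta, w=70) → cum 425
Optimal location: km 28.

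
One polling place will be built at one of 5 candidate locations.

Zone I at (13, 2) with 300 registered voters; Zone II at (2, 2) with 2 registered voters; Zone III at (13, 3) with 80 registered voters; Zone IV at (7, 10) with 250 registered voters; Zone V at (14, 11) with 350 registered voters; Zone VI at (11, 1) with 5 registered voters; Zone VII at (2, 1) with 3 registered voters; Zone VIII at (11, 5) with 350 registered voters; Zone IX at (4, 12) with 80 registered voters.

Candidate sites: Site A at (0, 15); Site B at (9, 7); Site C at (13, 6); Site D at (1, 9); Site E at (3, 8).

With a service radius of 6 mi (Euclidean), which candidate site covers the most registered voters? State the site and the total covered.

Coverage radius r = 6 mi; a point is covered iff (Δx)²+(Δy)² ≤ 6² = 36.
  Site A (0, 15): covers {Zone IX} → 80
  Site B (9, 7): covers {Zone III, Zone IV, Zone VIII} → 680
  Site C (13, 6): covers {Zone I, Zone III, Zone V, Zone VI, Zone VIII} → 1085
  Site D (1, 9): covers {Zone IX} → 80
  Site E (3, 8): covers {Zone IV, Zone IX} → 330
Maximum coverage at Site C: 1085 registered voters.

Site C, covering 1085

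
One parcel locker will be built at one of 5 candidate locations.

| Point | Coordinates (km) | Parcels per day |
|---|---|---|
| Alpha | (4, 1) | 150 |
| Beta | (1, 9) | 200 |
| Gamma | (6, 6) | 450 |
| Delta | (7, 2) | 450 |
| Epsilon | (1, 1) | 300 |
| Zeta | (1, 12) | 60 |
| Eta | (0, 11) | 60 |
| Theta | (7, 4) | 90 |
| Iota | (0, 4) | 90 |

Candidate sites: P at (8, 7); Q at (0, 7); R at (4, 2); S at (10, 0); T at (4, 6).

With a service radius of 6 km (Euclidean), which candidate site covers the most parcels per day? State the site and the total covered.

T, covering 1730

Coverage radius r = 6 km; a point is covered iff (Δx)²+(Δy)² ≤ 6² = 36.
  P (8, 7): covers {Gamma, Delta, Theta} → 990
  Q (0, 7): covers {Beta, Zeta, Eta, Iota} → 410
  R (4, 2): covers {Alpha, Gamma, Delta, Epsilon, Theta, Iota} → 1530
  S (10, 0): covers {Delta, Theta} → 540
  T (4, 6): covers {Alpha, Beta, Gamma, Delta, Epsilon, Theta, Iota} → 1730
Maximum coverage at T: 1730 parcels per day.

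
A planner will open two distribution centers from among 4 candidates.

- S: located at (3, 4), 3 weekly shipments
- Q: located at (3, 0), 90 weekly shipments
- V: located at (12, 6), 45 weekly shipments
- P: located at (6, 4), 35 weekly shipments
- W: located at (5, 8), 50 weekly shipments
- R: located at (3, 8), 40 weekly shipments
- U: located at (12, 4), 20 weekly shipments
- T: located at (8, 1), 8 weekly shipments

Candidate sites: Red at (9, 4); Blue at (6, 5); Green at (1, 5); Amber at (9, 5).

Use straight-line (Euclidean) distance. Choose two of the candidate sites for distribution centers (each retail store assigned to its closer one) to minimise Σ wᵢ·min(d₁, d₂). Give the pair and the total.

Evaluate every pair (each demand assigned to the nearer of the two):
  {Blue, Amber}: total = 1135.6
  {Red, Blue}: total = 1144.6
  {Green, Amber}: total = 1234.8
  {Red, Green}: total = 1238.1
  {Blue, Green}: total = 1259.9
  {Red, Amber}: total = 1517.9
Best pair: {Blue, Amber} with total 1135.6.

{Blue, Amber}, total 1135.6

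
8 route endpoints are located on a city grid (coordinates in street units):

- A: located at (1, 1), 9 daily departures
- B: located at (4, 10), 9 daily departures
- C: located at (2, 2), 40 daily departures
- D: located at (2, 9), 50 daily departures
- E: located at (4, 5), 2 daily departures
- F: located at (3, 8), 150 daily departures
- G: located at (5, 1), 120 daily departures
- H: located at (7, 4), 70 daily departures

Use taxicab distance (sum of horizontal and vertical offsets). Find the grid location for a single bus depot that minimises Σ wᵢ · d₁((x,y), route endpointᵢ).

(3, 4)

Manhattan distance separates: Σwᵢ(|x−xᵢ|+|y−yᵢ|) = Σwᵢ|x−xᵢ| + Σwᵢ|y−yᵢ|, so x and y are optimised independently as 1-D weighted medians.
Total weight W = 450; half = 225.
x-coordinate, sorted with cumulative weight:
  x=1 (A, w=9) cum 9
  x=2 (C, w=40) cum 49
  x=2 (D, w=50) cum 99
  x=3 (F, w=150) cum 249  ← median
  x=4 (B, w=9) cum 258
  x=4 (E, w=2) cum 260
  x=5 (G, w=120) cum 380
  x=7 (H, w=70) cum 450
⇒ x* = 3
y-coordinate, sorted with cumulative weight:
  y=1 (A, w=9) cum 9
  y=1 (G, w=120) cum 129
  y=2 (C, w=40) cum 169
  y=4 (H, w=70) cum 239  ← median
  y=5 (E, w=2) cum 241
  y=8 (F, w=150) cum 391
  y=9 (D, w=50) cum 441
  y=10 (B, w=9) cum 450
⇒ y* = 4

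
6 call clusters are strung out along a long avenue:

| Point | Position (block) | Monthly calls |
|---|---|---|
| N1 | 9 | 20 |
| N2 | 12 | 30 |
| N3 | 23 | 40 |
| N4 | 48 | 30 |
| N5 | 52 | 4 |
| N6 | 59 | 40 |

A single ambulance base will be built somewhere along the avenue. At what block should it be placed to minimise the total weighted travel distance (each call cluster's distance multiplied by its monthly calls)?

For a sum of weighted absolute distances on a line, the optimum is the weighted median (not the mean). Total weight W = 164; half-weight = 82.
Sort by position and accumulate weight:
  block 9 (N1, w=20) → cum 20
  block 12 (N2, w=30) → cum 50
  block 23 (N3, w=40) → cum 90  ≥ 82 → median here
  block 48 (N4, w=30) → cum 120
  block 52 (N5, w=4) → cum 124
  block 59 (N6, w=40) → cum 164
Optimal location: block 23.

x = 23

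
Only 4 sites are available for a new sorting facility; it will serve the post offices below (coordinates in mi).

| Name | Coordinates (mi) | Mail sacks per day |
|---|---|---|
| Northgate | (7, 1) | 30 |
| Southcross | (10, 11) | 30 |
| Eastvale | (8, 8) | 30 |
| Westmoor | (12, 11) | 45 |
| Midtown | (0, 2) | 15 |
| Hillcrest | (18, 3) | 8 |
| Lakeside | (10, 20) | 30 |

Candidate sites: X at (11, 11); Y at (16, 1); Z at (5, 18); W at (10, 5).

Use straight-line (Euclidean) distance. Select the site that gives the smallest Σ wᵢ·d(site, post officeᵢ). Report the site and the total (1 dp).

Total weighted distance at each candidate:
  X (11, 11): total = 1095.3
  Y (16, 1): total = 2284.3
  Z (5, 18): total = 2102.1
  W (10, 5): total = 1395.3
Minimum is at X with total 1095.3 mi.

X, total 1095.3 mi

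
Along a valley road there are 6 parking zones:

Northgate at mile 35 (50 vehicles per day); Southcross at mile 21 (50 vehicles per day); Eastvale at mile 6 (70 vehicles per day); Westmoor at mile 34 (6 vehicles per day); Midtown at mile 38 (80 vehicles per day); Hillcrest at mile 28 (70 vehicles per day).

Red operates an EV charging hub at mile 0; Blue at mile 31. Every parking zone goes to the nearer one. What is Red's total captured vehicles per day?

The indifferent point is the midpoint (0+31)/2 = 15.5; parking zones left of it (closer to Red at 0) go to Red, those right go to Blue.
  Eastvale at 6 (w=70) → Red
  Southcross at 21 (w=50) → Blue
  Hillcrest at 28 (w=70) → Blue
  Westmoor at 34 (w=6) → Blue
  Northgate at 35 (w=50) → Blue
  Midtown at 38 (w=80) → Blue
Red captures 70; Blue captures 256.

70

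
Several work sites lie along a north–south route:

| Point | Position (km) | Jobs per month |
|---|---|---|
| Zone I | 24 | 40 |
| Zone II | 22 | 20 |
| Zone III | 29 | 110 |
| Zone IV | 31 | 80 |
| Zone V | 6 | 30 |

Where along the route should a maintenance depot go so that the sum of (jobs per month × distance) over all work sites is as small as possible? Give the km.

x = 29

For a sum of weighted absolute distances on a line, the optimum is the weighted median (not the mean). Total weight W = 280; half-weight = 140.
Sort by position and accumulate weight:
  km 6 (Zone V, w=30) → cum 30
  km 22 (Zone II, w=20) → cum 50
  km 24 (Zone I, w=40) → cum 90
  km 29 (Zone III, w=110) → cum 200  ≥ 140 → median here
  km 31 (Zone IV, w=80) → cum 280
Optimal location: km 29.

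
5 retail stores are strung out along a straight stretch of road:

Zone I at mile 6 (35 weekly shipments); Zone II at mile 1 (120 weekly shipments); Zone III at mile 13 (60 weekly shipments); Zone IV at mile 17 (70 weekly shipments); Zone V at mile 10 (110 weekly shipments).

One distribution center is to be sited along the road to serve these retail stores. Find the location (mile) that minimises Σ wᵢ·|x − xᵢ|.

x = 10

For a sum of weighted absolute distances on a line, the optimum is the weighted median (not the mean). Total weight W = 395; half-weight = 197.5.
Sort by position and accumulate weight:
  mile 1 (Zone II, w=120) → cum 120
  mile 6 (Zone I, w=35) → cum 155
  mile 10 (Zone V, w=110) → cum 265  ≥ 197.5 → median here
  mile 13 (Zone III, w=60) → cum 325
  mile 17 (Zone IV, w=70) → cum 395
Optimal location: mile 10.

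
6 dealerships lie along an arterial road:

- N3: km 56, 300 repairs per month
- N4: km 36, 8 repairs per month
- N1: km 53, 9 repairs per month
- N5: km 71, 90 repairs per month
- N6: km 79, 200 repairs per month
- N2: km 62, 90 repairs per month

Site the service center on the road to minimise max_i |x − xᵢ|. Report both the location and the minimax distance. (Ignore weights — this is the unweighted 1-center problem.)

The 1-center on a line is the midpoint of the two extreme points: leftmost at 36, rightmost at 79.
Optimal location = (36 + 79)/2 = 57.5; maximum distance = (79 − 36)/2 = 21.5.

location 57.5, max distance 21.5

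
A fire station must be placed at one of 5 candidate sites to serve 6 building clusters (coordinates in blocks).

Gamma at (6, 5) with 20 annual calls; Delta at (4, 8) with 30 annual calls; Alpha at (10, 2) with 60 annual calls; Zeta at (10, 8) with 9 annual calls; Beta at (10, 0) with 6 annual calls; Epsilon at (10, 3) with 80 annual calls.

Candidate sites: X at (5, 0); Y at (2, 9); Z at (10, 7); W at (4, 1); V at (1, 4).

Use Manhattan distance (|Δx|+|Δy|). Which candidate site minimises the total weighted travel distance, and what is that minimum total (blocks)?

Total weighted distance at each candidate:
  X (5, 0): total = 1597
  Y (2, 9): total = 2453
  Z (10, 7): total = 1001
  W (4, 1): total = 1549
  V (1, 4): total = 1985
Minimum is at Z with total 1001 blocks.

Z, total 1001 blocks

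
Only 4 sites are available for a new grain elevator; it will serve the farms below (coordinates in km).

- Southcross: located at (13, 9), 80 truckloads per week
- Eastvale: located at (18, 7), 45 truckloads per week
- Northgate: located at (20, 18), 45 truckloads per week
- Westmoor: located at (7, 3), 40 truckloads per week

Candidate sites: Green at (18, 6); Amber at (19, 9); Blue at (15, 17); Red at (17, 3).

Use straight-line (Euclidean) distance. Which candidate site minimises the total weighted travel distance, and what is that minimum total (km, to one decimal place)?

Green, total 1515.0 km

Total weighted distance at each candidate:
  Green (18, 6): total = 1515.0
  Amber (19, 9): total = 1524.8
  Blue (15, 17): total = 2003.9
  Red (17, 3): total = 1850.8
Minimum is at Green with total 1515.0 km.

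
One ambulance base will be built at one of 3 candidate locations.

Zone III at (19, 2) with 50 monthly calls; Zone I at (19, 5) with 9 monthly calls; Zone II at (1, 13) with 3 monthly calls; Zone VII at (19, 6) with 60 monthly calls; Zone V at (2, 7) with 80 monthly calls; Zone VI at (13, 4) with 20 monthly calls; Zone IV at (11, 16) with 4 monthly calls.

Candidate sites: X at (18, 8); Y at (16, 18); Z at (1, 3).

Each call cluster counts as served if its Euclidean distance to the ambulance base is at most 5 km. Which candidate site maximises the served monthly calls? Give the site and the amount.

Coverage radius r = 5 km; a point is covered iff (Δx)²+(Δy)² ≤ 5² = 25.
  X (18, 8): covers {Zone I, Zone VII} → 69
  Y (16, 18): covers {none} → 0
  Z (1, 3): covers {Zone V} → 80
Maximum coverage at Z: 80 monthly calls.

Z, covering 80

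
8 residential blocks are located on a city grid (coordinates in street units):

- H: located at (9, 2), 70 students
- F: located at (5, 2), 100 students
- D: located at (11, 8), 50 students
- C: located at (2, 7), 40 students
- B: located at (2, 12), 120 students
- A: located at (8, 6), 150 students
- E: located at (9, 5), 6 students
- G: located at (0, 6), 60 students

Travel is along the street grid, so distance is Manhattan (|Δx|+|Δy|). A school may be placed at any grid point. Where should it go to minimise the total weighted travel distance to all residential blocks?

(5, 6)

Manhattan distance separates: Σwᵢ(|x−xᵢ|+|y−yᵢ|) = Σwᵢ|x−xᵢ| + Σwᵢ|y−yᵢ|, so x and y are optimised independently as 1-D weighted medians.
Total weight W = 596; half = 298.
x-coordinate, sorted with cumulative weight:
  x=0 (G, w=60) cum 60
  x=2 (C, w=40) cum 100
  x=2 (B, w=120) cum 220
  x=5 (F, w=100) cum 320  ← median
  x=8 (A, w=150) cum 470
  x=9 (H, w=70) cum 540
  x=9 (E, w=6) cum 546
  x=11 (D, w=50) cum 596
⇒ x* = 5
y-coordinate, sorted with cumulative weight:
  y=2 (H, w=70) cum 70
  y=2 (F, w=100) cum 170
  y=5 (E, w=6) cum 176
  y=6 (A, w=150) cum 326  ← median
  y=6 (G, w=60) cum 386
  y=7 (C, w=40) cum 426
  y=8 (D, w=50) cum 476
  y=12 (B, w=120) cum 596
⇒ y* = 6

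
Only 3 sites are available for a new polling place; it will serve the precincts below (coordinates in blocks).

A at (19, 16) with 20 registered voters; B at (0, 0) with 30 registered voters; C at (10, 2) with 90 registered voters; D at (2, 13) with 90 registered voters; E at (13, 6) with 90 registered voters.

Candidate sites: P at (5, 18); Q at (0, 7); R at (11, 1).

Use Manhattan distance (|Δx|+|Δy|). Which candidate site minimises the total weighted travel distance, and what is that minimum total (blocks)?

R, total 3520 blocks

Total weighted distance at each candidate:
  P (5, 18): total = 5420
  Q (0, 7): total = 4100
  R (11, 1): total = 3520
Minimum is at R with total 3520 blocks.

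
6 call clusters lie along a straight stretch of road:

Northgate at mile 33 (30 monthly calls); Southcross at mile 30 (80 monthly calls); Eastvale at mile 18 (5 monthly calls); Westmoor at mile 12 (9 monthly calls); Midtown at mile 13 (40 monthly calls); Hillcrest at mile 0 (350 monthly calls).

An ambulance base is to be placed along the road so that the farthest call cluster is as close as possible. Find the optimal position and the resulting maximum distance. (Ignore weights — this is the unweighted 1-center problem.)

The 1-center on a line is the midpoint of the two extreme points: leftmost at 0, rightmost at 33.
Optimal location = (0 + 33)/2 = 16.5; maximum distance = (33 − 0)/2 = 16.5.

location 16.5, max distance 16.5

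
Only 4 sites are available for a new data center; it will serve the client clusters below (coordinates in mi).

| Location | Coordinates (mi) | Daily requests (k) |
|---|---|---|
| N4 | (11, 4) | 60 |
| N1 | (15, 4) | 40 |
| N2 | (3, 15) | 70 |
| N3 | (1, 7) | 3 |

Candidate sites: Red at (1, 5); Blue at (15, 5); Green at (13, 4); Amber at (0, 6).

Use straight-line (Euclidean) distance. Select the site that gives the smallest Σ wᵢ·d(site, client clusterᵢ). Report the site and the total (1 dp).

Green, total 1277.7 mi

Total weighted distance at each candidate:
  Red (1, 5): total = 1884.3
  Blue (15, 5): total = 1423.2
  Green (13, 4): total = 1277.7
  Amber (0, 6): total = 1944.5
Minimum is at Green with total 1277.7 mi.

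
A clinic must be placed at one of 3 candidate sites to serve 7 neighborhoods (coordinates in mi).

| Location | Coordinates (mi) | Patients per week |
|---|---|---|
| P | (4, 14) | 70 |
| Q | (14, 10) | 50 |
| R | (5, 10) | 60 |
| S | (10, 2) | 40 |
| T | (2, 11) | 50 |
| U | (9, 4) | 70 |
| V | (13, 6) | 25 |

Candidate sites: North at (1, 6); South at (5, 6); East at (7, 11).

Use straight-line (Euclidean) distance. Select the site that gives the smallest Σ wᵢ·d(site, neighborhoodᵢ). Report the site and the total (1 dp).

Total weighted distance at each candidate:
  North (1, 6): total = 3143.7
  South (5, 6): total = 2357.5
  East (7, 11): total = 2119.0
Minimum is at East with total 2119.0 mi.

East, total 2119.0 mi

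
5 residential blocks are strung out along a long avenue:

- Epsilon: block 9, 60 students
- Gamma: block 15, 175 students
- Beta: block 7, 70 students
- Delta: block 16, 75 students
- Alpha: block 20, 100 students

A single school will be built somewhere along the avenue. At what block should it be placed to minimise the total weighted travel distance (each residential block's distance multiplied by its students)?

For a sum of weighted absolute distances on a line, the optimum is the weighted median (not the mean). Total weight W = 480; half-weight = 240.
Sort by position and accumulate weight:
  block 7 (Beta, w=70) → cum 70
  block 9 (Epsilon, w=60) → cum 130
  block 15 (Gamma, w=175) → cum 305  ≥ 240 → median here
  block 16 (Delta, w=75) → cum 380
  block 20 (Alpha, w=100) → cum 480
Optimal location: block 15.

x = 15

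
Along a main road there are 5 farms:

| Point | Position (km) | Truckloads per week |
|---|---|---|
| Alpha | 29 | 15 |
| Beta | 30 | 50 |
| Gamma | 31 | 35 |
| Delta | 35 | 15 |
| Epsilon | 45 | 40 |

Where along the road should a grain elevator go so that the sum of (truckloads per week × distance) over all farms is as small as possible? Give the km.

x = 31

For a sum of weighted absolute distances on a line, the optimum is the weighted median (not the mean). Total weight W = 155; half-weight = 77.5.
Sort by position and accumulate weight:
  km 29 (Alpha, w=15) → cum 15
  km 30 (Beta, w=50) → cum 65
  km 31 (Gamma, w=35) → cum 100  ≥ 77.5 → median here
  km 35 (Delta, w=15) → cum 115
  km 45 (Epsilon, w=40) → cum 155
Optimal location: km 31.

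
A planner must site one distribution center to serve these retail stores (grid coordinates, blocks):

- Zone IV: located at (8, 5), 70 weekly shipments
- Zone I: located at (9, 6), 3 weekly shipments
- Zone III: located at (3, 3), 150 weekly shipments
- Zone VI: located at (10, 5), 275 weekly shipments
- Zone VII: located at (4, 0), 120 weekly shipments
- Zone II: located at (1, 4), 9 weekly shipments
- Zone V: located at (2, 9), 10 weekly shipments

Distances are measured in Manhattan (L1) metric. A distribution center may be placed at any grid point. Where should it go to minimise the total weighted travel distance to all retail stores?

Manhattan distance separates: Σwᵢ(|x−xᵢ|+|y−yᵢ|) = Σwᵢ|x−xᵢ| + Σwᵢ|y−yᵢ|, so x and y are optimised independently as 1-D weighted medians.
Total weight W = 637; half = 318.5.
x-coordinate, sorted with cumulative weight:
  x=1 (Zone II, w=9) cum 9
  x=2 (Zone V, w=10) cum 19
  x=3 (Zone III, w=150) cum 169
  x=4 (Zone VII, w=120) cum 289
  x=8 (Zone IV, w=70) cum 359  ← median
  x=9 (Zone I, w=3) cum 362
  x=10 (Zone VI, w=275) cum 637
⇒ x* = 8
y-coordinate, sorted with cumulative weight:
  y=0 (Zone VII, w=120) cum 120
  y=3 (Zone III, w=150) cum 270
  y=4 (Zone II, w=9) cum 279
  y=5 (Zone IV, w=70) cum 349  ← median
  y=5 (Zone VI, w=275) cum 624
  y=6 (Zone I, w=3) cum 627
  y=9 (Zone V, w=10) cum 637
⇒ y* = 5

(8, 5)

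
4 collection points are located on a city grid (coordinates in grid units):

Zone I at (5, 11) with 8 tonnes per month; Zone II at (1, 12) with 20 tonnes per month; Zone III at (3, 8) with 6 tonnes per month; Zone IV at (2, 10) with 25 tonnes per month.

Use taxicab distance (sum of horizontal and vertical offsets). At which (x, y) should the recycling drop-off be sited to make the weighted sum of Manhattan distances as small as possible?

(2, 10)

Manhattan distance separates: Σwᵢ(|x−xᵢ|+|y−yᵢ|) = Σwᵢ|x−xᵢ| + Σwᵢ|y−yᵢ|, so x and y are optimised independently as 1-D weighted medians.
Total weight W = 59; half = 29.5.
x-coordinate, sorted with cumulative weight:
  x=1 (Zone II, w=20) cum 20
  x=2 (Zone IV, w=25) cum 45  ← median
  x=3 (Zone III, w=6) cum 51
  x=5 (Zone I, w=8) cum 59
⇒ x* = 2
y-coordinate, sorted with cumulative weight:
  y=8 (Zone III, w=6) cum 6
  y=10 (Zone IV, w=25) cum 31  ← median
  y=11 (Zone I, w=8) cum 39
  y=12 (Zone II, w=20) cum 59
⇒ y* = 10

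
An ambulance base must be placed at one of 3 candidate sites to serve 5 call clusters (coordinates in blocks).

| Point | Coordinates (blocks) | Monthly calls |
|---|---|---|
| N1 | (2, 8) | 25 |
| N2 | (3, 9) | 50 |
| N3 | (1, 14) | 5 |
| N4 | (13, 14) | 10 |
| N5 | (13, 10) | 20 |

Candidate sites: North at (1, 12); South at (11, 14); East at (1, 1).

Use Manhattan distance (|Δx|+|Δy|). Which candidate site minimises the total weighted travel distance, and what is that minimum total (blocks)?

North, total 805 blocks

Total weighted distance at each candidate:
  North (1, 12): total = 805
  South (11, 14): total = 1215
  East (1, 1): total = 1435
Minimum is at North with total 805 blocks.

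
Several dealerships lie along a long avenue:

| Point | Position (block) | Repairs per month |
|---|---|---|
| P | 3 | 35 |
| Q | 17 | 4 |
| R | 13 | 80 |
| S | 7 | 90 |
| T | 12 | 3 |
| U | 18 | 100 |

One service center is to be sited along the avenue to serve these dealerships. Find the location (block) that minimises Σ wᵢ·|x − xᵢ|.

For a sum of weighted absolute distances on a line, the optimum is the weighted median (not the mean). Total weight W = 312; half-weight = 156.
Sort by position and accumulate weight:
  block 3 (P, w=35) → cum 35
  block 7 (S, w=90) → cum 125
  block 12 (T, w=3) → cum 128
  block 13 (R, w=80) → cum 208  ≥ 156 → median here
  block 17 (Q, w=4) → cum 212
  block 18 (U, w=100) → cum 312
Optimal location: block 13.

x = 13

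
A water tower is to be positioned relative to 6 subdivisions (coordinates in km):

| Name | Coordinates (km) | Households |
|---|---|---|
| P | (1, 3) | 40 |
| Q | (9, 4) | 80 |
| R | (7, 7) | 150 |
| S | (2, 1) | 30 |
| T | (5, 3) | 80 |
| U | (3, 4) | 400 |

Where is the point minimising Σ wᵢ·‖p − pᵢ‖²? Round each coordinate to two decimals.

(4.45, 4.31)

The minimiser of Σwᵢ‖p−pᵢ‖² is the weighted centroid p* = (Σwᵢpᵢ)/(Σwᵢ).
Σwᵢ = 780.
Σwᵢxᵢ = 40·1 + 80·9 + 150·7 + 30·2 + 80·5 + 400·3 = 3470.
Σwᵢyᵢ = 40·3 + 80·4 + 150·7 + 30·1 + 80·3 + 400·4 = 3360.
x* = 3470/780 = 4.45, y* = 3360/780 = 4.31.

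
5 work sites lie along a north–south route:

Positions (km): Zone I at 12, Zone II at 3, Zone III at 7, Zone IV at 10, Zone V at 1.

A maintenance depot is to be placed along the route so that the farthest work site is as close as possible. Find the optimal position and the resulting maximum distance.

The 1-center on a line is the midpoint of the two extreme points: leftmost at 1, rightmost at 12.
Optimal location = (1 + 12)/2 = 6.5; maximum distance = (12 − 1)/2 = 5.5.

location 6.5, max distance 5.5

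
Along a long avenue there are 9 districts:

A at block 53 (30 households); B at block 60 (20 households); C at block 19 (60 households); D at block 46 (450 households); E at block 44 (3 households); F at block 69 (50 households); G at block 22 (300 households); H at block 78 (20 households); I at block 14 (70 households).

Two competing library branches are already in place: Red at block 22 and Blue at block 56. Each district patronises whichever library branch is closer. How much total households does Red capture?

430

The indifferent point is the midpoint (22+56)/2 = 39; districts left of it (closer to Red at 22) go to Red, those right go to Blue.
  I at 14 (w=70) → Red
  C at 19 (w=60) → Red
  G at 22 (w=300) → Red
  E at 44 (w=3) → Blue
  D at 46 (w=450) → Blue
  A at 53 (w=30) → Blue
  B at 60 (w=20) → Blue
  F at 69 (w=50) → Blue
  H at 78 (w=20) → Blue
Red captures 430; Blue captures 573.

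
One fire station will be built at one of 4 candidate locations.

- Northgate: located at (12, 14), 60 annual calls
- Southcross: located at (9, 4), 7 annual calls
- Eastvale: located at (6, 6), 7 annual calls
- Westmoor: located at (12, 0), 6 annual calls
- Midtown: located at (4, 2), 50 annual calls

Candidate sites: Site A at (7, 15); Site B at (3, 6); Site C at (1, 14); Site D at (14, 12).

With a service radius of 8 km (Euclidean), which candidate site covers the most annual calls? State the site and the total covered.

Site B, covering 64

Coverage radius r = 8 km; a point is covered iff (Δx)²+(Δy)² ≤ 8² = 64.
  Site A (7, 15): covers {Northgate} → 60
  Site B (3, 6): covers {Southcross, Eastvale, Midtown} → 64
  Site C (1, 14): covers {none} → 0
  Site D (14, 12): covers {Northgate} → 60
Maximum coverage at Site B: 64 annual calls.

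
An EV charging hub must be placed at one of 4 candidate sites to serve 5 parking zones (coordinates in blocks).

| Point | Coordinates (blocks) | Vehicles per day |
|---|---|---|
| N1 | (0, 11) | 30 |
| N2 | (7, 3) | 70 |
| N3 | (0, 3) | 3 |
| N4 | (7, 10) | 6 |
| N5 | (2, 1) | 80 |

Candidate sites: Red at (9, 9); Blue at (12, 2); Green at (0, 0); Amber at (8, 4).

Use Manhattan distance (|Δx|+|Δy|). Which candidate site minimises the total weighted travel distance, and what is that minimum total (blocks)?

Total weighted distance at each candidate:
  Red (9, 9): total = 2153
  Blue (12, 2): total = 2047
  Green (0, 0): total = 1381
  Amber (8, 4): total = 1379
Minimum is at Amber with total 1379 blocks.

Amber, total 1379 blocks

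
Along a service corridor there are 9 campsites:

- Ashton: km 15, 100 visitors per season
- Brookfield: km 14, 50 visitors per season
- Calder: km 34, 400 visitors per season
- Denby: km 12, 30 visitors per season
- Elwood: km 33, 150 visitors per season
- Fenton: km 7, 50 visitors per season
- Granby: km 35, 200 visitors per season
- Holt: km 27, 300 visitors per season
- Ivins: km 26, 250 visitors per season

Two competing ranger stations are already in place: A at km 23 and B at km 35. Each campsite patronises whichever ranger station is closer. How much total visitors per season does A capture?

780

The indifferent point is the midpoint (23+35)/2 = 29; campsites left of it (closer to A at 23) go to A, those right go to B.
  Fenton at 7 (w=50) → A
  Denby at 12 (w=30) → A
  Brookfield at 14 (w=50) → A
  Ashton at 15 (w=100) → A
  Ivins at 26 (w=250) → A
  Holt at 27 (w=300) → A
  Elwood at 33 (w=150) → B
  Calder at 34 (w=400) → B
  Granby at 35 (w=200) → B
A captures 780; B captures 750.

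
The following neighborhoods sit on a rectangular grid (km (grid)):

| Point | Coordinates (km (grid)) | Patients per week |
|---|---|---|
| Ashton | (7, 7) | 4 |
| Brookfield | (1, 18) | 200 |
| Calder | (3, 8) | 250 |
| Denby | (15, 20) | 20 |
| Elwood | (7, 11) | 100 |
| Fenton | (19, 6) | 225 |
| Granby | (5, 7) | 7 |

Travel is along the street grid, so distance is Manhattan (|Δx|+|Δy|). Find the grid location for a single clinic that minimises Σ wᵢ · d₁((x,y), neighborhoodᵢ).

Manhattan distance separates: Σwᵢ(|x−xᵢ|+|y−yᵢ|) = Σwᵢ|x−xᵢ| + Σwᵢ|y−yᵢ|, so x and y are optimised independently as 1-D weighted medians.
Total weight W = 806; half = 403.
x-coordinate, sorted with cumulative weight:
  x=1 (Brookfield, w=200) cum 200
  x=3 (Calder, w=250) cum 450  ← median
  x=5 (Granby, w=7) cum 457
  x=7 (Ashton, w=4) cum 461
  x=7 (Elwood, w=100) cum 561
  x=15 (Denby, w=20) cum 581
  x=19 (Fenton, w=225) cum 806
⇒ x* = 3
y-coordinate, sorted with cumulative weight:
  y=6 (Fenton, w=225) cum 225
  y=7 (Ashton, w=4) cum 229
  y=7 (Granby, w=7) cum 236
  y=8 (Calder, w=250) cum 486  ← median
  y=11 (Elwood, w=100) cum 586
  y=18 (Brookfield, w=200) cum 786
  y=20 (Denby, w=20) cum 806
⇒ y* = 8

(3, 8)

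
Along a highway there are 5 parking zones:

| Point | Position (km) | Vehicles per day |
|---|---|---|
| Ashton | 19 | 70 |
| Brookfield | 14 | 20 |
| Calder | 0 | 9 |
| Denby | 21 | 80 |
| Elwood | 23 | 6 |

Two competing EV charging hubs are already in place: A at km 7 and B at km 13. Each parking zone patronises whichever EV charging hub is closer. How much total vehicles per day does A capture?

9

The indifferent point is the midpoint (7+13)/2 = 10; parking zones left of it (closer to A at 7) go to A, those right go to B.
  Calder at 0 (w=9) → A
  Brookfield at 14 (w=20) → B
  Ashton at 19 (w=70) → B
  Denby at 21 (w=80) → B
  Elwood at 23 (w=6) → B
A captures 9; B captures 176.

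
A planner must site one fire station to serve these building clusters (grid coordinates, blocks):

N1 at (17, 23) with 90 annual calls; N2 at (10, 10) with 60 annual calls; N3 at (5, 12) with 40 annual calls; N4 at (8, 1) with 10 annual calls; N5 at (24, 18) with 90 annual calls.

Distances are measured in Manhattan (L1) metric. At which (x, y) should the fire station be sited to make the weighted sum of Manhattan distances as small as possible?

(17, 18)

Manhattan distance separates: Σwᵢ(|x−xᵢ|+|y−yᵢ|) = Σwᵢ|x−xᵢ| + Σwᵢ|y−yᵢ|, so x and y are optimised independently as 1-D weighted medians.
Total weight W = 290; half = 145.
x-coordinate, sorted with cumulative weight:
  x=5 (N3, w=40) cum 40
  x=8 (N4, w=10) cum 50
  x=10 (N2, w=60) cum 110
  x=17 (N1, w=90) cum 200  ← median
  x=24 (N5, w=90) cum 290
⇒ x* = 17
y-coordinate, sorted with cumulative weight:
  y=1 (N4, w=10) cum 10
  y=10 (N2, w=60) cum 70
  y=12 (N3, w=40) cum 110
  y=18 (N5, w=90) cum 200  ← median
  y=23 (N1, w=90) cum 290
⇒ y* = 18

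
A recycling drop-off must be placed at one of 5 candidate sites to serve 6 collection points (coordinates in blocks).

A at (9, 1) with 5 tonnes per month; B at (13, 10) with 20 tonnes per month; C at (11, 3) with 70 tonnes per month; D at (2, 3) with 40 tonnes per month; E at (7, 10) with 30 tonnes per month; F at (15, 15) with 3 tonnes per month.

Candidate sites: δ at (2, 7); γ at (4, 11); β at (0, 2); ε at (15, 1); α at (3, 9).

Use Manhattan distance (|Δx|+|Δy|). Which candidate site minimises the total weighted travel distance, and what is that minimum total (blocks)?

Total weighted distance at each candidate:
  δ (2, 7): total = 1718
  γ (4, 11): total = 1890
  β (0, 2): total = 1964
  ε (15, 1): total = 1822
  α (3, 9): total = 1754
Minimum is at δ with total 1718 blocks.

δ, total 1718 blocks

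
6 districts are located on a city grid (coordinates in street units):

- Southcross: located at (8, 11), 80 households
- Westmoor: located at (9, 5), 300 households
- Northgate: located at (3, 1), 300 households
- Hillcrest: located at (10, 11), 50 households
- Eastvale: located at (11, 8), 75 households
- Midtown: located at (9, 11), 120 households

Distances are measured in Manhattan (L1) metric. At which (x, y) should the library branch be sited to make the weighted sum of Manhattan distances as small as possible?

Manhattan distance separates: Σwᵢ(|x−xᵢ|+|y−yᵢ|) = Σwᵢ|x−xᵢ| + Σwᵢ|y−yᵢ|, so x and y are optimised independently as 1-D weighted medians.
Total weight W = 925; half = 462.5.
x-coordinate, sorted with cumulative weight:
  x=3 (Northgate, w=300) cum 300
  x=8 (Southcross, w=80) cum 380
  x=9 (Westmoor, w=300) cum 680  ← median
  x=9 (Midtown, w=120) cum 800
  x=10 (Hillcrest, w=50) cum 850
  x=11 (Eastvale, w=75) cum 925
⇒ x* = 9
y-coordinate, sorted with cumulative weight:
  y=1 (Northgate, w=300) cum 300
  y=5 (Westmoor, w=300) cum 600  ← median
  y=8 (Eastvale, w=75) cum 675
  y=11 (Southcross, w=80) cum 755
  y=11 (Hillcrest, w=50) cum 805
  y=11 (Midtown, w=120) cum 925
⇒ y* = 5

(9, 5)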